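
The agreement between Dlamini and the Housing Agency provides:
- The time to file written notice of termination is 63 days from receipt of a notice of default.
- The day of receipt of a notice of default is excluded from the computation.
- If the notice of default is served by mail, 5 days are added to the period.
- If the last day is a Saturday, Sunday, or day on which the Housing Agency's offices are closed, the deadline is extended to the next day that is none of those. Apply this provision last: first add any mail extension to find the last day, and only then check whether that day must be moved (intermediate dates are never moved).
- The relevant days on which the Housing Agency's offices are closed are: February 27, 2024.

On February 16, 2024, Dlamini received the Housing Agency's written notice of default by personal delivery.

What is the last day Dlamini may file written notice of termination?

April 19, 2024

63 days after February 16, 2024 is April 19, 2024.
Service was not by mail, so no mail extension applies.
April 19, 2024 is a Friday and not a day on which the Housing Agency's offices are closed, so no extension applies.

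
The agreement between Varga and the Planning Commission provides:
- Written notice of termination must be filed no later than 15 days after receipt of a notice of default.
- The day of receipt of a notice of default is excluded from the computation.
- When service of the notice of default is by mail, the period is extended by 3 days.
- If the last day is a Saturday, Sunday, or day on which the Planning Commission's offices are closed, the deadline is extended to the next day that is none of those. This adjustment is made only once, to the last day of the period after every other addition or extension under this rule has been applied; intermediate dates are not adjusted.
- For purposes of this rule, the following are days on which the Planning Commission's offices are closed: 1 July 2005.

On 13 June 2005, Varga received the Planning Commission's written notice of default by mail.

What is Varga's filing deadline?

July 4, 2005

15 days after 13 June 2005 is June 28, 2005.
Service was by mail, adding 3 days: June 28, 2005 + 3 days = July 1, 2005.
July 1, 2005 is a listed holiday; July 2, 2005 is Saturday; July 3, 2005 is Sunday. The next qualifying day is July 4, 2005.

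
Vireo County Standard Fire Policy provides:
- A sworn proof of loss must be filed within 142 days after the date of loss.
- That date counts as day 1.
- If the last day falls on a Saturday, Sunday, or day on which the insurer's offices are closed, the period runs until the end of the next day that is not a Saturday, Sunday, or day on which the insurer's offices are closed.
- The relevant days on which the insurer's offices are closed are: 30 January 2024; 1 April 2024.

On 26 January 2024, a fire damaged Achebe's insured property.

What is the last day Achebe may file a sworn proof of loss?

Counting 26 January 2024 as day 1, day 142 is June 15, 2024.
June 15, 2024 is Saturday; June 16, 2024 is Sunday. The next qualifying day is June 17, 2024.

June 17, 2024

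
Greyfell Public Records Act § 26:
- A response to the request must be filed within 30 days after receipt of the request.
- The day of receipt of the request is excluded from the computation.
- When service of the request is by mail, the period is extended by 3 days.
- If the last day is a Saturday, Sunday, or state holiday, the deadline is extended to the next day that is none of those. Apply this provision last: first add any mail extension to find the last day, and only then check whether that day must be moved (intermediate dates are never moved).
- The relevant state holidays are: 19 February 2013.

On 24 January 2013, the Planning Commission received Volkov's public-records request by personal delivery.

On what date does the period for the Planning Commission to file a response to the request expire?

February 25, 2013

30 days after 24 January 2013 is February 23, 2013.
Service was not by mail, so no mail extension applies.
February 23, 2013 is Saturday; February 24, 2013 is Sunday. The next qualifying day is February 25, 2013.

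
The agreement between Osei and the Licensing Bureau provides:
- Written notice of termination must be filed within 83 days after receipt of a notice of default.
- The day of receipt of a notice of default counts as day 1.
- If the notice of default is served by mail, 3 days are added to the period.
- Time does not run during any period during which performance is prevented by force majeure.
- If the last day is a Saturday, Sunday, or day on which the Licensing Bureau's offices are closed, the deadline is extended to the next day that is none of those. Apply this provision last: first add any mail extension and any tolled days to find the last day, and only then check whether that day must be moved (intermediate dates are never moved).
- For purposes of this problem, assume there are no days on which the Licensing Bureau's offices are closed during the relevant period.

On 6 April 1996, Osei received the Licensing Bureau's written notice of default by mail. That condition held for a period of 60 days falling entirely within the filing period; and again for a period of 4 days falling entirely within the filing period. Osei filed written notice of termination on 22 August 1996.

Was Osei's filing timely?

Counting 6 April 1996 as day 1, day 83 is June 27, 1996.
Service was by mail, adding 3 days: June 27, 1996 + 3 days = June 30, 1996.
Tolling adds 60 days: June 30, 1996 + 60 days = August 29, 1996.
Tolling adds 4 days: August 29, 1996 + 4 days = September 2, 1996.
September 2, 1996 is a Monday and not a day on which the Licensing Bureau's offices are closed, so no extension applies.
The deadline is September 2, 1996; the filing on August 22, 1996 is on or before that date.

Yes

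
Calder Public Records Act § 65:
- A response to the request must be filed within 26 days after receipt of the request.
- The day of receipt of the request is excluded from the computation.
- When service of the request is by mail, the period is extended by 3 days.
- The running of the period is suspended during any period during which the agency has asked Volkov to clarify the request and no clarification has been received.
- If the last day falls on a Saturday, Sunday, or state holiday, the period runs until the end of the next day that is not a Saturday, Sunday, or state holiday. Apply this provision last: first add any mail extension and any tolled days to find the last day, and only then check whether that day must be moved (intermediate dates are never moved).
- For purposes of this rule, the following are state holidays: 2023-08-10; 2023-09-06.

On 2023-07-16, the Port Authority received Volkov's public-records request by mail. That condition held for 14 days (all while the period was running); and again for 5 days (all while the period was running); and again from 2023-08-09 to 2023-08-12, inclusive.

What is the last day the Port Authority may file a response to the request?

26 days after 2023-07-16 is August 11, 2023.
Service was by mail, adding 3 days: August 11, 2023 + 3 days = August 14, 2023.
Tolling adds 14 days: August 14, 2023 + 14 days = August 28, 2023.
Tolling adds 5 days: August 28, 2023 + 5 days = September 2, 2023.
From August 9, 2023 through August 12, 2023 inclusive is 4 days; tolling adds 4 days: September 2, 2023 + 4 days = September 6, 2023.
September 6, 2023 is a listed holiday. The next qualifying day is September 7, 2023.

September 7, 2023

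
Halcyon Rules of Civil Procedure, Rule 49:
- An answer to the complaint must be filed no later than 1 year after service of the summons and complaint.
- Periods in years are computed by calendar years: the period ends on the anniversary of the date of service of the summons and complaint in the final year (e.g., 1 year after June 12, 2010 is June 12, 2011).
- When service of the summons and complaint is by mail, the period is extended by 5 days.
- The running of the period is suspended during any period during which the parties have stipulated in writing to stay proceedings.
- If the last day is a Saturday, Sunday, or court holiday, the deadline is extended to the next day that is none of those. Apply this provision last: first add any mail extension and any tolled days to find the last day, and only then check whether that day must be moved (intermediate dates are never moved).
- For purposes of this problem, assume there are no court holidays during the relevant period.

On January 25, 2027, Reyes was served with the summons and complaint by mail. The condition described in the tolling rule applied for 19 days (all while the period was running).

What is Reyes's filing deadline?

February 18, 2028

1 year after January 25, 2027 is January 25, 2028.
Service was by mail, adding 5 days: January 25, 2028 + 5 days = January 30, 2028.
Tolling adds 19 days: January 30, 2028 + 19 days = February 18, 2028.
February 18, 2028 is a Friday and not a court holiday, so no extension applies.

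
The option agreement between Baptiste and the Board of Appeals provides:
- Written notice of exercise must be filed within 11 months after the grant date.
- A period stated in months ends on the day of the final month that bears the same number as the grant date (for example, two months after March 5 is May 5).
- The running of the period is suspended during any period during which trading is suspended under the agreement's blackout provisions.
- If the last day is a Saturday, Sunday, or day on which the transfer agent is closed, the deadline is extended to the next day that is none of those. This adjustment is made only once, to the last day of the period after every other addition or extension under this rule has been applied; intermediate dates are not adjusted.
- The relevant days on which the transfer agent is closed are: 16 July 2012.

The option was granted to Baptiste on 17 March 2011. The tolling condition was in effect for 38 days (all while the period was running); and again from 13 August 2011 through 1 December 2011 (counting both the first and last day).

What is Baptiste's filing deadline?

11 months after 17 March 2011 is February 17, 2012.
Tolling adds 38 days: February 17, 2012 + 38 days = March 26, 2012.
From August 13, 2011 through December 1, 2011 inclusive is 111 days; tolling adds 111 days: March 26, 2012 + 111 days = July 15, 2012.
July 15, 2012 is Sunday; July 16, 2012 is a listed holiday. The next qualifying day is July 17, 2012.

July 17, 2012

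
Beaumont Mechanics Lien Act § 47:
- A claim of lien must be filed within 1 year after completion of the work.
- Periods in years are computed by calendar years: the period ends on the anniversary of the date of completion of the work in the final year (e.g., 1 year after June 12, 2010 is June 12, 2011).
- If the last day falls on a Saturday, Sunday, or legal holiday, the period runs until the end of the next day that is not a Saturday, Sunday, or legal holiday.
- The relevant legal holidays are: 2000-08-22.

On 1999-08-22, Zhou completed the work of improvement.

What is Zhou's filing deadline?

1 year after 1999-08-22 is August 22, 2000.
August 22, 2000 is a listed holiday. The next qualifying day is August 23, 2000.

August 23, 2000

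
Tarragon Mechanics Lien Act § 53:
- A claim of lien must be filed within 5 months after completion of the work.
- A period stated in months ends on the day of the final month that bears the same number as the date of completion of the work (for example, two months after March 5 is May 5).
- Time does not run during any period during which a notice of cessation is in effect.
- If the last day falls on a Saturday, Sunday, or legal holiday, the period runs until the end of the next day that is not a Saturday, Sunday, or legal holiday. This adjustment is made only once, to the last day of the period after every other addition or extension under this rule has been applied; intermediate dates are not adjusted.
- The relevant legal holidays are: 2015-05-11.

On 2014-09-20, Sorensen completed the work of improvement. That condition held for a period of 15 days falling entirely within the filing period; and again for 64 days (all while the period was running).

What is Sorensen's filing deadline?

May 12, 2015

5 months after 2014-09-20 is February 20, 2015.
Tolling adds 15 days: February 20, 2015 + 15 days = March 7, 2015.
Tolling adds 64 days: March 7, 2015 + 64 days = May 10, 2015.
May 10, 2015 is Sunday; May 11, 2015 is a listed holiday. The next qualifying day is May 12, 2015.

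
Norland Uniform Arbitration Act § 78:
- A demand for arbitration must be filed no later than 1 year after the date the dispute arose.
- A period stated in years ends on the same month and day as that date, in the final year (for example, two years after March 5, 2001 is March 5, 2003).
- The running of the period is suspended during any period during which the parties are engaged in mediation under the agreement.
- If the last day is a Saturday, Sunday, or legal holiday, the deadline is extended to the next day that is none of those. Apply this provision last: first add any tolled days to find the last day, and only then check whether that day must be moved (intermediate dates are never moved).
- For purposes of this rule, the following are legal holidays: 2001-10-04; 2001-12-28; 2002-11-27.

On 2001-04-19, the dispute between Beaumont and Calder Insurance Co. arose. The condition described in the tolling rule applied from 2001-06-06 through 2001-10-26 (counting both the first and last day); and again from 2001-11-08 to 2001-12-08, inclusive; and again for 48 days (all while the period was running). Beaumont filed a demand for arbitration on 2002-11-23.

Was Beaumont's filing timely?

1 year after 2001-04-19 is April 19, 2002.
From June 6, 2001 through October 26, 2001 inclusive is 143 days; tolling adds 143 days: April 19, 2002 + 143 days = September 9, 2002.
From November 8, 2001 through December 8, 2001 inclusive is 31 days; tolling adds 31 days: September 9, 2002 + 31 days = October 10, 2002.
Tolling adds 48 days: October 10, 2002 + 48 days = November 27, 2002.
November 27, 2002 is a listed holiday. The next qualifying day is November 28, 2002.
The deadline is November 28, 2002; the filing on November 23, 2002 is on or before that date.

Yes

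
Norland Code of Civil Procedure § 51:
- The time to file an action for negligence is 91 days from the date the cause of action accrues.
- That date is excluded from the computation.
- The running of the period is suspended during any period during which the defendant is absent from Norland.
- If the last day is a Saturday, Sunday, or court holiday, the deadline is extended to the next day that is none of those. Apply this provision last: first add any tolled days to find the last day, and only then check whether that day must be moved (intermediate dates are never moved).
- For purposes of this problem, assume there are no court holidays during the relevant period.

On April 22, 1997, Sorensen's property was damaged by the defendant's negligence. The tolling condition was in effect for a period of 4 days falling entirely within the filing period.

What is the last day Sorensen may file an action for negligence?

July 28, 1997

91 days after April 22, 1997 is July 22, 1997.
Tolling adds 4 days: July 22, 1997 + 4 days = July 26, 1997.
July 26, 1997 is Saturday; July 27, 1997 is Sunday. The next qualifying day is July 28, 1997.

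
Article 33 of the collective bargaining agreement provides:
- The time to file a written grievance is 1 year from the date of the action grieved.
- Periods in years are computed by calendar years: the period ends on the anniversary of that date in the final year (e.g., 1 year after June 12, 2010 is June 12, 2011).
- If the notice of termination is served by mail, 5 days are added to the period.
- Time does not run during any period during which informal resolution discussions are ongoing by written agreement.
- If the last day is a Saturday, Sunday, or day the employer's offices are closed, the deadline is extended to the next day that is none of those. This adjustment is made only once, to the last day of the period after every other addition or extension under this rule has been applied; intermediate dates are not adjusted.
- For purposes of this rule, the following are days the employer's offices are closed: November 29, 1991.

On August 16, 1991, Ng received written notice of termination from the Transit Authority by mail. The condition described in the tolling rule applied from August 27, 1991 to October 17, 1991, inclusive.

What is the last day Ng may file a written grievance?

October 12, 1992

1 year after August 16, 1991 is August 16, 1992.
Service was by mail, adding 5 days: August 16, 1992 + 5 days = August 21, 1992.
From August 27, 1991 through October 17, 1991 inclusive is 52 days; tolling adds 52 days: August 21, 1992 + 52 days = October 12, 1992.
October 12, 1992 is a Monday and not a day the employer's offices are closed, so no extension applies.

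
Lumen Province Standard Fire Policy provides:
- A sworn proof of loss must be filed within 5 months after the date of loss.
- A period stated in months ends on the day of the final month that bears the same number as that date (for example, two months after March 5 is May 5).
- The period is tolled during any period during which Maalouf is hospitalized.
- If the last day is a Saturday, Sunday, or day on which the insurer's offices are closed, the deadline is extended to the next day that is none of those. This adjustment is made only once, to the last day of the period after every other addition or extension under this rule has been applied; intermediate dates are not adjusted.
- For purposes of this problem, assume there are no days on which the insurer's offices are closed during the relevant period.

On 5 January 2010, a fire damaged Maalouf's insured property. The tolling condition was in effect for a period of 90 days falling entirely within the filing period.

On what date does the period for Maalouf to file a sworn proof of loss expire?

5 months after 5 January 2010 is June 5, 2010.
Tolling adds 90 days: June 5, 2010 + 90 days = September 3, 2010.
September 3, 2010 is a Friday and not a day on which the insurer's offices are closed, so no extension applies.

September 3, 2010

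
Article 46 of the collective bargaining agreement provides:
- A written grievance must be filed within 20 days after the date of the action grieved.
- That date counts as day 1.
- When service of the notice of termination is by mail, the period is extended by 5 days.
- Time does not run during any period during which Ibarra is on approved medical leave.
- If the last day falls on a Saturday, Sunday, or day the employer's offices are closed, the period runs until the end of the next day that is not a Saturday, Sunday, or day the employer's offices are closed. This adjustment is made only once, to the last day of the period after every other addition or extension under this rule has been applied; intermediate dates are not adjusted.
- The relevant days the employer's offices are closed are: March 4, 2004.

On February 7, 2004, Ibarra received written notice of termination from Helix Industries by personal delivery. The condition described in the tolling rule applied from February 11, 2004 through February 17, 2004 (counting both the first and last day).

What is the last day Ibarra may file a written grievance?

Counting February 7, 2004 as day 1, day 20 is February 26, 2004.
Service was not by mail, so no mail extension applies.
From February 11, 2004 through February 17, 2004 inclusive is 7 days; tolling adds 7 days: February 26, 2004 + 7 days = March 4, 2004.
March 4, 2004 is a listed holiday. The next qualifying day is March 5, 2004.

March 5, 2004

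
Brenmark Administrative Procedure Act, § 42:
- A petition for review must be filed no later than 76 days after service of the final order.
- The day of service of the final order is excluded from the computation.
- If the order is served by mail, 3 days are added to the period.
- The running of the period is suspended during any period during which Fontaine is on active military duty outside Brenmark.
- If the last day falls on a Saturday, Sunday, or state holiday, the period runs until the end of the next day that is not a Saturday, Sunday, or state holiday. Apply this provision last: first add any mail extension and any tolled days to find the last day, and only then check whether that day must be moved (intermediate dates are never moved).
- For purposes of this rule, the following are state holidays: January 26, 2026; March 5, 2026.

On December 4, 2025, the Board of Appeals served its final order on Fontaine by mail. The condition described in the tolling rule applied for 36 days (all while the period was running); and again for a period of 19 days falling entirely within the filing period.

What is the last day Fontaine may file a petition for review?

76 days after December 4, 2025 is February 18, 2026.
Service was by mail, adding 3 days: February 18, 2026 + 3 days = February 21, 2026.
Tolling adds 36 days: February 21, 2026 + 36 days = March 29, 2026.
Tolling adds 19 days: March 29, 2026 + 19 days = April 17, 2026.
April 17, 2026 is a Friday and not a state holiday, so no extension applies.

April 17, 2026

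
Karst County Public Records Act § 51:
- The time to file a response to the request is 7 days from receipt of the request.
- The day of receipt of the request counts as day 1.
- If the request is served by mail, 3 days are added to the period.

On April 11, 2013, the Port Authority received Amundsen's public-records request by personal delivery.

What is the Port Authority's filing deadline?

Counting April 11, 2013 as day 1, day 7 is April 17, 2013.
Service was not by mail, so no mail extension applies.

April 17, 2013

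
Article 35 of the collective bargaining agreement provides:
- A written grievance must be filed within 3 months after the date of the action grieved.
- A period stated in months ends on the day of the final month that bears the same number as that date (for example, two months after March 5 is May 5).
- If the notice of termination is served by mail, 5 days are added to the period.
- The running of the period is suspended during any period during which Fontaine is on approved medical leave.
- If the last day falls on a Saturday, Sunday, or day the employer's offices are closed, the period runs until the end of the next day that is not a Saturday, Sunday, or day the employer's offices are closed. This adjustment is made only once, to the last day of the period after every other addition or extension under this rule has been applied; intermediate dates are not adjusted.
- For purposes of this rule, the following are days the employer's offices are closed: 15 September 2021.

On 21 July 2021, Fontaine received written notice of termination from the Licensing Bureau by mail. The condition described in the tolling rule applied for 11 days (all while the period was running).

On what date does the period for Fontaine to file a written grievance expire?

3 months after 21 July 2021 is October 21, 2021.
Service was by mail, adding 5 days: October 21, 2021 + 5 days = October 26, 2021.
Tolling adds 11 days: October 26, 2021 + 11 days = November 6, 2021.
November 6, 2021 is Saturday; November 7, 2021 is Sunday. The next qualifying day is November 8, 2021.

November 8, 2021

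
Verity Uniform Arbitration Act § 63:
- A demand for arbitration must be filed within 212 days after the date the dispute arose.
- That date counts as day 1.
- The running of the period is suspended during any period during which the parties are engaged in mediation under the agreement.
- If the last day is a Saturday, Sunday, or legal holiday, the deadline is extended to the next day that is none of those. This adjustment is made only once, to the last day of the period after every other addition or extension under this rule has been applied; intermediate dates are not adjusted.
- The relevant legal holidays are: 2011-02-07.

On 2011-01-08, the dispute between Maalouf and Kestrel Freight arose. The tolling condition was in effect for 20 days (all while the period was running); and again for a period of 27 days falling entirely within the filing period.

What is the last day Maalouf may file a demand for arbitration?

Counting 2011-01-08 as day 1, day 212 is August 7, 2011.
Tolling adds 20 days: August 7, 2011 + 20 days = August 27, 2011.
Tolling adds 27 days: August 27, 2011 + 27 days = September 23, 2011.
September 23, 2011 is a Friday and not a legal holiday, so no extension applies.

September 23, 2011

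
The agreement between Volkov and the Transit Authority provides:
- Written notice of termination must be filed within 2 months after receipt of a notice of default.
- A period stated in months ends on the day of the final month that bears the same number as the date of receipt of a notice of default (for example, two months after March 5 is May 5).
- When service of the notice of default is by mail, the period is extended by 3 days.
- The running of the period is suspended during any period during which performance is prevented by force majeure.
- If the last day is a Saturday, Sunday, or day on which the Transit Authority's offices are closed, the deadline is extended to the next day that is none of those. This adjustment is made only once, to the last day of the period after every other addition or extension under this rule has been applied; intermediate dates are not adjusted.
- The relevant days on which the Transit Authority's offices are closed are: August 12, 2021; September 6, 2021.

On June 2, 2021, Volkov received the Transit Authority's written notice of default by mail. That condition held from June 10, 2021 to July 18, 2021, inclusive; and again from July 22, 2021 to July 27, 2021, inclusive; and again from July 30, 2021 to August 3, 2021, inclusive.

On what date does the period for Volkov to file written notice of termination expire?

2 months after June 2, 2021 is August 2, 2021.
Service was by mail, adding 3 days: August 2, 2021 + 3 days = August 5, 2021.
From June 10, 2021 through July 18, 2021 inclusive is 39 days; tolling adds 39 days: August 5, 2021 + 39 days = September 13, 2021.
From July 22, 2021 through July 27, 2021 inclusive is 6 days; tolling adds 6 days: September 13, 2021 + 6 days = September 19, 2021.
From July 30, 2021 through August 3, 2021 inclusive is 5 days; tolling adds 5 days: September 19, 2021 + 5 days = September 24, 2021.
September 24, 2021 is a Friday and not a day on which the Transit Authority's offices are closed, so no extension applies.

September 24, 2021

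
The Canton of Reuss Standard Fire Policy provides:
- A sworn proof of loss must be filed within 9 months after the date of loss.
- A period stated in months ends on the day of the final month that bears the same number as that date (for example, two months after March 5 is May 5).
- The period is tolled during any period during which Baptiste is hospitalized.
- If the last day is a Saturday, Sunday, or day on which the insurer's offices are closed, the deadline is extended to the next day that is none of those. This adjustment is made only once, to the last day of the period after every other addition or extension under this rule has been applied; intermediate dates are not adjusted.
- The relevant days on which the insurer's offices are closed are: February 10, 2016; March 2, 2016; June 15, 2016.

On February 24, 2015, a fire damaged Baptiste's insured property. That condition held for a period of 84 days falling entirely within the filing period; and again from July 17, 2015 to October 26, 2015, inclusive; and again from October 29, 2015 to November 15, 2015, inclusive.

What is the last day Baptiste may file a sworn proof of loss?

June 16, 2016

9 months after February 24, 2015 is November 24, 2015.
Tolling adds 84 days: November 24, 2015 + 84 days = February 16, 2016.
From July 17, 2015 through October 26, 2015 inclusive is 102 days; tolling adds 102 days: February 16, 2016 + 102 days = May 28, 2016.
From October 29, 2015 through November 15, 2015 inclusive is 18 days; tolling adds 18 days: May 28, 2016 + 18 days = June 15, 2016.
June 15, 2016 is a listed holiday. The next qualifying day is June 16, 2016.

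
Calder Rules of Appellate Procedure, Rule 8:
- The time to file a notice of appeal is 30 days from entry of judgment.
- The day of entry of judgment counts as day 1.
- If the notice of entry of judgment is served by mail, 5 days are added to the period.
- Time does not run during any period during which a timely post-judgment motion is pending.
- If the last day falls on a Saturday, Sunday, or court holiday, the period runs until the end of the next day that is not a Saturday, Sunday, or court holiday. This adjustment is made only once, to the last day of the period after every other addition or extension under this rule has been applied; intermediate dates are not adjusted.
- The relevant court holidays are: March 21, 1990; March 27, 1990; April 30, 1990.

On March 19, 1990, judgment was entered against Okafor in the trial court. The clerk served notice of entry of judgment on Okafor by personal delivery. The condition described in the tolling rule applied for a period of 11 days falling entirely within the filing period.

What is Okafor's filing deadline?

Counting March 19, 1990 as day 1, day 30 is April 17, 1990.
Service was not by mail, so no mail extension applies.
Tolling adds 11 days: April 17, 1990 + 11 days = April 28, 1990.
April 28, 1990 is Saturday; April 29, 1990 is Sunday; April 30, 1990 is a listed holiday. The next qualifying day is May 1, 1990.

May 1, 1990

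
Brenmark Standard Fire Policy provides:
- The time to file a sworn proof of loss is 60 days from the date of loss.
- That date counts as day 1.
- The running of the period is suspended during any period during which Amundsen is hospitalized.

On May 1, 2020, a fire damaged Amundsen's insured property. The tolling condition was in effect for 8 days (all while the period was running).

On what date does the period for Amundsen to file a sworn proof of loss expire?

Counting May 1, 2020 as day 1, day 60 is June 29, 2020.
Tolling adds 8 days: June 29, 2020 + 8 days = July 7, 2020.

July 7, 2020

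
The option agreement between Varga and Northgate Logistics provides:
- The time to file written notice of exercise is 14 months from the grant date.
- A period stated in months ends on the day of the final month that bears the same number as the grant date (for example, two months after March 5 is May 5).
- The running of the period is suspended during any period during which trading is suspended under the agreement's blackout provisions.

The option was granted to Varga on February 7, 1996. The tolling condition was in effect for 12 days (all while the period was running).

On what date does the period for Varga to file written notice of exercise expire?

14 months after February 7, 1996 is April 7, 1997.
Tolling adds 12 days: April 7, 1997 + 12 days = April 19, 1997.

April 19, 1997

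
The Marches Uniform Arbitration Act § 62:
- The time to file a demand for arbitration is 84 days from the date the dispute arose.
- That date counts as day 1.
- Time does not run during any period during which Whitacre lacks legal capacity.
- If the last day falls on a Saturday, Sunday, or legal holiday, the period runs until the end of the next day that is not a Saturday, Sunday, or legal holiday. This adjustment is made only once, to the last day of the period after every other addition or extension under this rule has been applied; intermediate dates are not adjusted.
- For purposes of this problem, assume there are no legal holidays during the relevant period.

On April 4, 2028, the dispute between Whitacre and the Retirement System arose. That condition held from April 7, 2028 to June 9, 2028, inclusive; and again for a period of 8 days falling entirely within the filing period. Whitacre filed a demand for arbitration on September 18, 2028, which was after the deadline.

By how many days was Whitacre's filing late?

12 days

Counting April 4, 2028 as day 1, day 84 is June 26, 2028.
From April 7, 2028 through June 9, 2028 inclusive is 64 days; tolling adds 64 days: June 26, 2028 + 64 days = August 29, 2028.
Tolling adds 8 days: August 29, 2028 + 8 days = September 6, 2028.
September 6, 2028 is a Wednesday and not a legal holiday, so no extension applies.
The deadline is September 6, 2028; from September 6, 2028 to September 18, 2028 is 12 days.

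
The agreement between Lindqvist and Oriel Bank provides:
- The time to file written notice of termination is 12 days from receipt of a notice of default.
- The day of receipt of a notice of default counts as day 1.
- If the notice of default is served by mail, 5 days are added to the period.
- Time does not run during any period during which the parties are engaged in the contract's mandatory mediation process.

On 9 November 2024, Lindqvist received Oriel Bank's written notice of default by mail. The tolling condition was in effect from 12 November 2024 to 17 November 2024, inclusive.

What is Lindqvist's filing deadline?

Counting 9 November 2024 as day 1, day 12 is November 20, 2024.
Service was by mail, adding 5 days: November 20, 2024 + 5 days = November 25, 2024.
From November 12, 2024 through November 17, 2024 inclusive is 6 days; tolling adds 6 days: November 25, 2024 + 6 days = December 1, 2024.

December 1, 2024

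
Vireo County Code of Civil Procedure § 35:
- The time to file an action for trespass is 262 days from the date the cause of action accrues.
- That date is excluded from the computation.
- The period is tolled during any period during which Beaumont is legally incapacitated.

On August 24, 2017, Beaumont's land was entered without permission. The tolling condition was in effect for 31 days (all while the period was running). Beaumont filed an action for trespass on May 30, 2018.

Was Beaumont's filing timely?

262 days after August 24, 2017 is May 13, 2018.
Tolling adds 31 days: May 13, 2018 + 31 days = June 13, 2018.
The deadline is June 13, 2018; the filing on May 30, 2018 is on or before that date.

Yes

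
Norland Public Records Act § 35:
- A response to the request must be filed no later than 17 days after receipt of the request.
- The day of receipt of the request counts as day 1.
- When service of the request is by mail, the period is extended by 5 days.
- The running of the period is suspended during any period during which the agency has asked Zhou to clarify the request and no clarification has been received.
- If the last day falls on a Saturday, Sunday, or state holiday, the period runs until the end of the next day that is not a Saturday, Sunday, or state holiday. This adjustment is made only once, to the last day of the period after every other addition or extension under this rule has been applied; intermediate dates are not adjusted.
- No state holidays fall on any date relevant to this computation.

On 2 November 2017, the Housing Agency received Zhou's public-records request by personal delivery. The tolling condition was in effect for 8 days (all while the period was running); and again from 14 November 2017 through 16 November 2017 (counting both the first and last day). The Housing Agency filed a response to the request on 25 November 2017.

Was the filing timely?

Counting 2 November 2017 as day 1, day 17 is November 18, 2017.
Service was not by mail, so no mail extension applies.
Tolling adds 8 days: November 18, 2017 + 8 days = November 26, 2017.
From November 14, 2017 through November 16, 2017 inclusive is 3 days; tolling adds 3 days: November 26, 2017 + 3 days = November 29, 2017.
November 29, 2017 is a Wednesday and not a state holiday, so no extension applies.
The deadline is November 29, 2017; the filing on November 25, 2017 is on or before that date.

Yes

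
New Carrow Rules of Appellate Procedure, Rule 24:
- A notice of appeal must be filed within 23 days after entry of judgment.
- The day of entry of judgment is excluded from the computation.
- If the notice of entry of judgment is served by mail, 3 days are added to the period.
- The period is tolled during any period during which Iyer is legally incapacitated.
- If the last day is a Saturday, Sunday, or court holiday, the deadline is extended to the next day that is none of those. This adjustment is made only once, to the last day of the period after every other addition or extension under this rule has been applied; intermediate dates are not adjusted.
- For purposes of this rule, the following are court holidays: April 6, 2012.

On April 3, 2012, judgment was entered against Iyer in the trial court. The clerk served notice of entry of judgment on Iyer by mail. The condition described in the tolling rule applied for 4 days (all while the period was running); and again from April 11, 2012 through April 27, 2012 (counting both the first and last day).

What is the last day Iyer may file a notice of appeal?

23 days after April 3, 2012 is April 26, 2012.
Service was by mail, adding 3 days: April 26, 2012 + 3 days = April 29, 2012.
Tolling adds 4 days: April 29, 2012 + 4 days = May 3, 2012.
From April 11, 2012 through April 27, 2012 inclusive is 17 days; tolling adds 17 days: May 3, 2012 + 17 days = May 20, 2012.
May 20, 2012 is Sunday. The next qualifying day is May 21, 2012.

May 21, 2012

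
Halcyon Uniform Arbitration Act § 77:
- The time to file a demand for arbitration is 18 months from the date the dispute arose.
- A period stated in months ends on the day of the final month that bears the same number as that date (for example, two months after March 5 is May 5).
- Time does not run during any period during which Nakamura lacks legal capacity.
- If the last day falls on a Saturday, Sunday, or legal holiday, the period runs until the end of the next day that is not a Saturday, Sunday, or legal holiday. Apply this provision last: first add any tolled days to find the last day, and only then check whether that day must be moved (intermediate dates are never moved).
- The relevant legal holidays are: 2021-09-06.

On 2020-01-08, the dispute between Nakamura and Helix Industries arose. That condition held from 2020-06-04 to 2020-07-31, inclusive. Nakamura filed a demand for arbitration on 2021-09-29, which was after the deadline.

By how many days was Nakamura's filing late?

18 months after 2020-01-08 is July 8, 2021.
From June 4, 2020 through July 31, 2020 inclusive is 58 days; tolling adds 58 days: July 8, 2021 + 58 days = September 4, 2021.
September 4, 2021 is Saturday; September 5, 2021 is Sunday; September 6, 2021 is a listed holiday. The next qualifying day is September 7, 2021.
The deadline is September 7, 2021; from September 7, 2021 to September 29, 2021 is 22 days.

22 days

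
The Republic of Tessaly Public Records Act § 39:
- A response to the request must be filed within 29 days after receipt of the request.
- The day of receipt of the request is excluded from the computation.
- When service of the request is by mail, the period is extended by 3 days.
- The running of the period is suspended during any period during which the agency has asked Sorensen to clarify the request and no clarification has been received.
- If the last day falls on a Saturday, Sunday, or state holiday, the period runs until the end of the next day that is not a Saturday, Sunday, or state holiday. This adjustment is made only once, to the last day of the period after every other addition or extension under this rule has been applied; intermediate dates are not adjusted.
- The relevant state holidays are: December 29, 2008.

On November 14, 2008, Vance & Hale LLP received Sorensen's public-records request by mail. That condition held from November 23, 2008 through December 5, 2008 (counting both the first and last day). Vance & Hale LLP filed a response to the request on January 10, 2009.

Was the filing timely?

29 days after November 14, 2008 is December 13, 2008.
Service was by mail, adding 3 days: December 13, 2008 + 3 days = December 16, 2008.
From November 23, 2008 through December 5, 2008 inclusive is 13 days; tolling adds 13 days: December 16, 2008 + 13 days = December 29, 2008.
December 29, 2008 is a listed holiday. The next qualifying day is December 30, 2008.
The deadline is December 30, 2008; the filing on January 10, 2009 is after that date.

No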